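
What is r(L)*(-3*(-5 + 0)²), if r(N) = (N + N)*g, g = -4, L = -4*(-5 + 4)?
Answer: 2400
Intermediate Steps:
L = 4 (L = -4*(-1) = 4)
r(N) = -8*N (r(N) = (N + N)*(-4) = (2*N)*(-4) = -8*N)
r(L)*(-3*(-5 + 0)²) = (-8*4)*(-3*(-5 + 0)²) = -(-96)*(-5)² = -(-96)*25 = -32*(-75) = 2400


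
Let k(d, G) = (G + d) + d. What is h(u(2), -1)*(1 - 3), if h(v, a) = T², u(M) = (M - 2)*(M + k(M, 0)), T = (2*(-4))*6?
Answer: -4608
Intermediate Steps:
k(d, G) = G + 2*d
T = -48 (T = -8*6 = -48)
u(M) = 3*M*(-2 + M) (u(M) = (M - 2)*(M + (0 + 2*M)) = (-2 + M)*(M + 2*M) = (-2 + M)*(3*M) = 3*M*(-2 + M))
h(v, a) = 2304 (h(v, a) = (-48)² = 2304)
h(u(2), -1)*(1 - 3) = 2304*(1 - 3) = 2304*(-2) = -4608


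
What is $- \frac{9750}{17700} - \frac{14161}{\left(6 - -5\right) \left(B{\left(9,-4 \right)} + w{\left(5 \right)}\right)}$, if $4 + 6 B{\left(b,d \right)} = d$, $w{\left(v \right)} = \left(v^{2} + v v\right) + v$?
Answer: $- \frac{732587}{29854} \approx -24.539$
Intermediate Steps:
$w{\left(v \right)} = v + 2 v^{2}$ ($w{\left(v \right)} = \left(v^{2} + v^{2}\right) + v = 2 v^{2} + v = v + 2 v^{2}$)
$B{\left(b,d \right)} = - \frac{2}{3} + \frac{d}{6}$
$- \frac{9750}{17700} - \frac{14161}{\left(6 - -5\right) \left(B{\left(9,-4 \right)} + w{\left(5 \right)}\right)} = - \frac{9750}{17700} - \frac{14161}{\left(6 - -5\right) \left(\left(- \frac{2}{3} + \frac{1}{6} \left(-4\right)\right) + 5 \left(1 + 2 \cdot 5\right)\right)} = \left(-9750\right) \frac{1}{17700} - \frac{14161}{\left(6 + 5\right) \left(\left(- \frac{2}{3} - \frac{2}{3}\right) + 5 \left(1 + 10\right)\right)} = - \frac{65}{118} - \frac{14161}{11 \left(- \frac{4}{3} + 5 \cdot 11\right)} = - \frac{65}{118} - \frac{14161}{11 \left(- \frac{4}{3} + 55\right)} = - \frac{65}{118} - \frac{14161}{11 \cdot \frac{161}{3}} = - \frac{65}{118} - \frac{14161}{\frac{1771}{3}} = - \frac{65}{118} - \frac{6069}{253} = - \frac{732587}{29854}$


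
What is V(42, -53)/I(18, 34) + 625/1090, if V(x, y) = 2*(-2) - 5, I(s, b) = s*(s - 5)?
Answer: 758/1417 ≈ 0.53493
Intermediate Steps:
I(s, b) = s*(-5 + s)
V(x, y) = -9 (V(x, y) = -4 - 5 = -9)
V(42, -53)/I(18, 34) + 625/1090 = -9*1/(18*(-5 + 18)) + 625/1090 = -9/(18*13) + 625*(1/1090) = -9/234 + 125/218 = -9*1/234 + 125/218 = -1/26 + 125/218 = 758/1417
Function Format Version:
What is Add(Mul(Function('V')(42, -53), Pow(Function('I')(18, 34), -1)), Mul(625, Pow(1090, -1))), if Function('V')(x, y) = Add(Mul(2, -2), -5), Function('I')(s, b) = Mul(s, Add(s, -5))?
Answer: Rational(758, 1417) ≈ 0.53493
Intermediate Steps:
Function('I')(s, b) = Mul(s, Add(-5, s))
Function('V')(x, y) = -9 (Function('V')(x, y) = Add(-4, -5) = -9)
Add(Mul(Function('V')(42, -53), Pow(Function('I')(18, 34), -1)), Mul(625, Pow(1090, -1))) = Add(Mul(-9, Pow(Mul(18, Add(-5, 18)), -1)), Mul(625, Pow(1090, -1))) = Add(Mul(-9, Pow(Mul(18, 13), -1)), Mul(625, Rational(1, 1090))) = Add(Mul(-9, Pow(234, -1)), Rational(125, 218)) = Add(Mul(-9, Rational(1, 234)), Rational(125, 218)) = Add(Rational(-1, 26), Rational(125, 218)) = Rational(758, 1417)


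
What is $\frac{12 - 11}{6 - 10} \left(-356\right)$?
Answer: $89$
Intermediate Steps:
$\frac{12 - 11}{6 - 10} \left(-356\right) = 1 \frac{1}{-4} \left(-356\right) = 1 \left(- \frac{1}{4}\right) \left(-356\right) = \left(- \frac{1}{4}\right) \left(-356\right) = 89$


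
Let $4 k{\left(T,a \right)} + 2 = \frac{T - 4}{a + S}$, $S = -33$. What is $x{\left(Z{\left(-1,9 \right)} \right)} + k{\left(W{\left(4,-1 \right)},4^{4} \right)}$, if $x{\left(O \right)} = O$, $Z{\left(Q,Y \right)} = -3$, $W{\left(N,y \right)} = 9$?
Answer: $- \frac{3117}{892} \approx -3.4944$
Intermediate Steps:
$k{\left(T,a \right)} = - \frac{1}{2} + \frac{-4 + T}{4 \left(-33 + a\right)}$ ($k{\left(T,a \right)} = - \frac{1}{2} + \frac{\left(T - 4\right) \frac{1}{a - 33}}{4} = - \frac{1}{2} + \frac{\left(-4 + T\right) \frac{1}{-33 + a}}{4} = - \frac{1}{2} + \frac{\frac{1}{-33 + a} \left(-4 + T\right)}{4} = - \frac{1}{2} + \frac{-4 + T}{4 \left(-33 + a\right)}$)
$x{\left(Z{\left(-1,9 \right)} \right)} + k{\left(W{\left(4,-1 \right)},4^{4} \right)} = -3 + \frac{62 + 9 - 2 \cdot 4^{4}}{4 \left(-33 + 4^{4}\right)} = -3 + \frac{62 + 9 - 512}{4 \left(-33 + 256\right)} = -3 + \frac{62 + 9 - 512}{4 \cdot 223} = -3 + \frac{1}{4} \cdot \frac{1}{223} \left(-441\right) = -3 - \frac{441}{892} = - \frac{3117}{892}$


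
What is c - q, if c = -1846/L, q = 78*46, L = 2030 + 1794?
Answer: -6861179/1912 ≈ -3588.5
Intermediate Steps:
L = 3824
q = 3588
c = -923/1912 (c = -1846/3824 = -1846*1/3824 = -923/1912 ≈ -0.48274)
c - q = -923/1912 - 1*3588 = -923/1912 - 3588 = -6861179/1912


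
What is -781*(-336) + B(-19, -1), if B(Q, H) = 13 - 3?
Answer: 262426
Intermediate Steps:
B(Q, H) = 10
-781*(-336) + B(-19, -1) = -781*(-336) + 10 = 262416 + 10 = 262426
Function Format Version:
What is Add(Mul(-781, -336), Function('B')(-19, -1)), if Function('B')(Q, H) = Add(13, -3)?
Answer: 262426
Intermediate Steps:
Function('B')(Q, H) = 10
Add(Mul(-781, -336), Function('B')(-19, -1)) = Add(Mul(-781, -336), 10) = Add(262416, 10) = 262426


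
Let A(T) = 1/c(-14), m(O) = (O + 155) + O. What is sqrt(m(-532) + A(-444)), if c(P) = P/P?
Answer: 2*I*sqrt(227) ≈ 30.133*I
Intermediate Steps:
c(P) = 1
m(O) = 155 + 2*O (m(O) = (155 + O) + O = 155 + 2*O)
A(T) = 1 (A(T) = 1/1 = 1)
sqrt(m(-532) + A(-444)) = sqrt((155 + 2*(-532)) + 1) = sqrt((155 - 1064) + 1) = sqrt(-909 + 1) = sqrt(-908) = 2*I*sqrt(227)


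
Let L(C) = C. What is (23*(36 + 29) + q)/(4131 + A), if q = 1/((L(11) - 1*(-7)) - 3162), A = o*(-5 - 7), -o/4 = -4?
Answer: 4700279/12384216 ≈ 0.37954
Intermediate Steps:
o = 16 (o = -4*(-4) = 16)
A = -192 (A = 16*(-5 - 7) = 16*(-12) = -192)
q = -1/3144 (q = 1/((11 - 1*(-7)) - 3162) = 1/((11 + 7) - 3162) = 1/(18 - 3162) = 1/(-3144) = -1/3144 ≈ -0.00031807)
(23*(36 + 29) + q)/(4131 + A) = (23*(36 + 29) - 1/3144)/(4131 - 192) = (23*65 - 1/3144)/3939 = (1495 - 1/3144)*(1/3939) = (4700279/3144)*(1/3939) = 4700279/12384216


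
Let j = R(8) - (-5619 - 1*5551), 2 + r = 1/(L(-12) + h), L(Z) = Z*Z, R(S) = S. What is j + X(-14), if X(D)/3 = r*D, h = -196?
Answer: 292833/26 ≈ 11263.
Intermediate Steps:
L(Z) = Z**2
r = -105/52 (r = -2 + 1/((-12)**2 - 196) = -2 + 1/(144 - 196) = -2 + 1/(-52) = -2 - 1/52 = -105/52 ≈ -2.0192)
X(D) = -315*D/52 (X(D) = 3*(-105*D/52) = -315*D/52)
j = 11178 (j = 8 - (-5619 - 1*5551) = 8 - (-5619 - 5551) = 8 - 1*(-11170) = 8 + 11170 = 11178)
j + X(-14) = 11178 - 315/52*(-14) = 11178 + 2205/26 = 292833/26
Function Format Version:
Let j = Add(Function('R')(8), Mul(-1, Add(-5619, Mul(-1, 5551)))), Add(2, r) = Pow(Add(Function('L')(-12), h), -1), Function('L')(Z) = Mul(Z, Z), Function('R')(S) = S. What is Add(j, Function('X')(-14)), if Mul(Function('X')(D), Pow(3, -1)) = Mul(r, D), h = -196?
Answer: Rational(292833, 26) ≈ 11263.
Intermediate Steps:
Function('L')(Z) = Pow(Z, 2)
r = Rational(-105, 52) (r = Add(-2, Pow(Add(Pow(-12, 2), -196), -1)) = Add(-2, Pow(Add(144, -196), -1)) = Add(-2, Pow(-52, -1)) = Add(-2, Rational(-1, 52)) = Rational(-105, 52) ≈ -2.0192)
Function('X')(D) = Mul(Rational(-315, 52), D) (Function('X')(D) = Mul(3, Mul(Rational(-105, 52), D)) = Mul(Rational(-315, 52), D))
j = 11178 (j = Add(8, Mul(-1, Add(-5619, Mul(-1, 5551)))) = Add(8, Mul(-1, Add(-5619, -5551))) = Add(8, Mul(-1, -11170)) = Add(8, 11170) = 11178)
Add(j, Function('X')(-14)) = Add(11178, Mul(Rational(-315, 52), -14)) = Add(11178, Rational(2205, 26)) = Rational(292833, 26)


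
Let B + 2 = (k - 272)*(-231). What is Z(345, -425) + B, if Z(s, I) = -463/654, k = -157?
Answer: 64808975/654 ≈ 99096.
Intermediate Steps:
Z(s, I) = -463/654 (Z(s, I) = -463*1/654 = -463/654)
B = 99097 (B = -2 + (-157 - 272)*(-231) = -2 - 429*(-231) = -2 + 99099 = 99097)
Z(345, -425) + B = -463/654 + 99097 = 64808975/654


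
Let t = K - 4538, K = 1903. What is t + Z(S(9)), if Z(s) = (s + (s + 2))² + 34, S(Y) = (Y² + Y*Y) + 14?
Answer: 122715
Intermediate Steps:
t = -2635 (t = 1903 - 4538 = -2635)
S(Y) = 14 + 2*Y² (S(Y) = (Y² + Y²) + 14 = 2*Y² + 14 = 14 + 2*Y²)
Z(s) = 34 + (2 + 2*s)² (Z(s) = (s + (2 + s))² + 34 = (2 + 2*s)² + 34 = 34 + (2 + 2*s)²)
t + Z(S(9)) = -2635 + (34 + 4*(1 + (14 + 2*9²))²) = -2635 + (34 + 4*(1 + (14 + 2*81))²) = -2635 + (34 + 4*(1 + (14 + 162))²) = -2635 + (34 + 4*(1 + 176)²) = -2635 + (34 + 4*177²) = -2635 + (34 + 4*31329) = -2635 + (34 + 125316) = -2635 + 125350 = 122715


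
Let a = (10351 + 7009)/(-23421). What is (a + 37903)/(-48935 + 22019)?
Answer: -887708803/630399636 ≈ -1.4082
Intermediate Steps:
a = -17360/23421 (a = 17360*(-1/23421) = -17360/23421 ≈ -0.74121)
(a + 37903)/(-48935 + 22019) = (-17360/23421 + 37903)/(-48935 + 22019) = (887708803/23421)/(-26916) = (887708803/23421)*(-1/26916) = -887708803/630399636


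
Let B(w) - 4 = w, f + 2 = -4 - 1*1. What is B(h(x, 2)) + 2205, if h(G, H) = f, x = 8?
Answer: 2202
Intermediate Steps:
f = -7 (f = -2 + (-4 - 1*1) = -2 + (-4 - 1) = -2 - 5 = -7)
h(G, H) = -7
B(w) = 4 + w
B(h(x, 2)) + 2205 = (4 - 7) + 2205 = -3 + 2205 = 2202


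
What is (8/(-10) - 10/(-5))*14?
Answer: 84/5 ≈ 16.800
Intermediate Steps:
(8/(-10) - 10/(-5))*14 = (8*(-⅒) - 10*(-⅕))*14 = (-⅘ + 2)*14 = (6/5)*14 = 84/5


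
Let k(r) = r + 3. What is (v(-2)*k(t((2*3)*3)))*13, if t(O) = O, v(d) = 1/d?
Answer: -273/2 ≈ -136.50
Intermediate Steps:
k(r) = 3 + r
(v(-2)*k(t((2*3)*3)))*13 = ((3 + (2*3)*3)/(-2))*13 = -(3 + 6*3)/2*13 = -(3 + 18)/2*13 = -½*21*13 = -21/2*13 = -273/2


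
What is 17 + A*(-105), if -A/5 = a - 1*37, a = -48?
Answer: -44608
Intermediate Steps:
A = 425 (A = -5*(-48 - 1*37) = -5*(-48 - 37) = -5*(-85) = 425)
17 + A*(-105) = 17 + 425*(-105) = 17 - 44625 = -44608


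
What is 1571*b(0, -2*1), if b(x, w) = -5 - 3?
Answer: -12568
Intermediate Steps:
b(x, w) = -8
1571*b(0, -2*1) = 1571*(-8) = -12568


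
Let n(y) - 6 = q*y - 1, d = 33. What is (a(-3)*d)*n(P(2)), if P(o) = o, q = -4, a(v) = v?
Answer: 297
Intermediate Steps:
n(y) = 5 - 4*y (n(y) = 6 + (-4*y - 1) = 6 + (-1 - 4*y) = 5 - 4*y)
(a(-3)*d)*n(P(2)) = (-3*33)*(5 - 4*2) = -99*(5 - 8) = -99*(-3) = 297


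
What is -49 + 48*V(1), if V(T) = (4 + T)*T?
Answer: 191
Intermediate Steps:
V(T) = T*(4 + T)
-49 + 48*V(1) = -49 + 48*(1*(4 + 1)) = -49 + 48*(1*5) = -49 + 48*5 = -49 + 240 = 191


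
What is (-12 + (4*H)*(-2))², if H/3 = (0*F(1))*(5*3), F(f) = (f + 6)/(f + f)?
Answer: 144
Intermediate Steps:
F(f) = (6 + f)/(2*f) (F(f) = (6 + f)/((2*f)) = (6 + f)*(1/(2*f)) = (6 + f)/(2*f))
H = 0 (H = 3*((0*((½)*(6 + 1)/1))*(5*3)) = 3*((0*((½)*1*7))*15) = 3*((0*(7/2))*15) = 3*(0*15) = 3*0 = 0)
(-12 + (4*H)*(-2))² = (-12 + (4*0)*(-2))² = (-12 + 0*(-2))² = (-12 + 0)² = (-12)² = 144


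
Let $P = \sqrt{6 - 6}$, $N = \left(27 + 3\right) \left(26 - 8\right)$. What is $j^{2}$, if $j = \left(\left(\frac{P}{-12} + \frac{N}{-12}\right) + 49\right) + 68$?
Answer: $5184$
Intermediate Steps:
$N = 540$ ($N = 30 \cdot 18 = 540$)
$P = 0$ ($P = \sqrt{0} = 0$)
$j = 72$ ($j = \left(\left(\frac{0}{-12} + \frac{540}{-12}\right) + 49\right) + 68 = \left(\left(0 \left(- \frac{1}{12}\right) + 540 \left(- \frac{1}{12}\right)\right) + 49\right) + 68 = \left(\left(0 - 45\right) + 49\right) + 68 = \left(-45 + 49\right) + 68 = 4 + 68 = 72$)
$j^{2} = 72^{2} = 5184$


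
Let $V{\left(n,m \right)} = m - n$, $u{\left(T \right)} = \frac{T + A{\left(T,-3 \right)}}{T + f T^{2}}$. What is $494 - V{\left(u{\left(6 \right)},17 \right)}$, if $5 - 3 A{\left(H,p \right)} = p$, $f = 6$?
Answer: $\frac{158854}{333} \approx 477.04$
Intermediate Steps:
$A{\left(H,p \right)} = \frac{5}{3} - \frac{p}{3}$
$u{\left(T \right)} = \frac{\frac{8}{3} + T}{T + 6 T^{2}}$ ($u{\left(T \right)} = \frac{T + \left(\frac{5}{3} - -1\right)}{T + 6 T^{2}} = \frac{T + \left(\frac{5}{3} + 1\right)}{T + 6 T^{2}} = \frac{T + \frac{8}{3}}{T + 6 T^{2}} = \frac{\frac{8}{3} + T}{T + 6 T^{2}}$)
$494 - V{\left(u{\left(6 \right)},17 \right)} = 494 - \left(17 - \frac{\frac{8}{3} + 6}{6 \left(1 + 6 \cdot 6\right)}\right) = 494 - \left(17 - \frac{1}{6} \frac{1}{1 + 36} \cdot \frac{26}{3}\right) = 494 - \left(17 - \frac{1}{6} \cdot \frac{1}{37} \cdot \frac{26}{3}\right) = 494 - \left(17 - \frac{13}{333}\right) = 494 - \frac{5648}{333} = \frac{158854}{333}$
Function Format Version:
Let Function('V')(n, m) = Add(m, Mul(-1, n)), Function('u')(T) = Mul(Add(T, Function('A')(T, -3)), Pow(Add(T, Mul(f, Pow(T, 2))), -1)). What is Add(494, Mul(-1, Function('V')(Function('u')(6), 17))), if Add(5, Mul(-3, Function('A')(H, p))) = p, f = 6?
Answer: Rational(158854, 333) ≈ 477.04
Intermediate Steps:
Function('A')(H, p) = Add(Rational(5, 3), Mul(Rational(-1, 3), p))
Function('u')(T) = Mul(Pow(Add(T, Mul(6, Pow(T, 2))), -1), Add(Rational(8, 3), T)) (Function('u')(T) = Mul(Add(T, Add(Rational(5, 3), Mul(Rational(-1, 3), -3))), Pow(Add(T, Mul(6, Pow(T, 2))), -1)) = Mul(Add(T, Add(Rational(5, 3), 1)), Pow(Add(T, Mul(6, Pow(T, 2))), -1)) = Mul(Add(T, Rational(8, 3)), Pow(Add(T, Mul(6, Pow(T, 2))), -1)) = Mul(Add(Rational(8, 3), T), Pow(Add(T, Mul(6, Pow(T, 2))), -1)) = Mul(Pow(Add(T, Mul(6, Pow(T, 2))), -1), Add(Rational(8, 3), T)))
Add(494, Mul(-1, Function('V')(Function('u')(6), 17))) = Add(494, Mul(-1, Add(17, Mul(-1, Mul(Pow(6, -1), Pow(Add(1, Mul(6, 6)), -1), Add(Rational(8, 3), 6)))))) = Add(494, Mul(-1, Add(17, Mul(-1, Mul(Rational(1, 6), Pow(Add(1, 36), -1), Rational(26, 3)))))) = Add(494, Mul(-1, Add(17, Mul(-1, Mul(Rational(1, 6), Pow(37, -1), Rational(26, 3)))))) = Add(494, Mul(-1, Add(17, Mul(-1, Mul(Rational(1, 6), Rational(1, 37), Rational(26, 3)))))) = Add(494, Mul(-1, Add(17, Mul(-1, Rational(13, 333))))) = Add(494, Mul(-1, Add(17, Rational(-13, 333)))) = Add(494, Mul(-1, Rational(5648, 333))) = Add(494, Rational(-5648, 333)) = Rational(158854, 333)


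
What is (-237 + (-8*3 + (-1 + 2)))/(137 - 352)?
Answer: 52/43 ≈ 1.2093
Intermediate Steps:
(-237 + (-8*3 + (-1 + 2)))/(137 - 352) = (-237 + (-24 + 1))/(-215) = (-237 - 23)*(-1/215) = -260*(-1/215) = 52/43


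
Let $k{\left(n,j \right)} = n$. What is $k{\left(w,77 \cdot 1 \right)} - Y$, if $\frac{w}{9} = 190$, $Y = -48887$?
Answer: $50597$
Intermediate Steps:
$w = 1710$ ($w = 9 \cdot 190 = 1710$)
$k{\left(w,77 \cdot 1 \right)} - Y = 1710 - -48887 = 1710 + 48887 = 50597$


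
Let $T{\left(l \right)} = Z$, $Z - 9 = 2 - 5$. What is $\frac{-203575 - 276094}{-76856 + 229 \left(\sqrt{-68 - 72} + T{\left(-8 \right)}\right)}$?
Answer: $\frac{18103187729}{2852437032} + \frac{109844201 i \sqrt{35}}{2852437032} \approx 6.3466 + 0.22782 i$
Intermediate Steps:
$Z = 6$ ($Z = 9 + \left(2 - 5\right) = 9 - 3 = 6$)
$T{\left(l \right)} = 6$
$\frac{-203575 - 276094}{-76856 + 229 \left(\sqrt{-68 - 72} + T{\left(-8 \right)}\right)} = \frac{-203575 - 276094}{-76856 + 229 \left(\sqrt{-68 - 72} + 6\right)} = - \frac{479669}{-76856 + 229 \left(\sqrt{-140} + 6\right)} = - \frac{479669}{-76856 + 229 \left(2 i \sqrt{35} + 6\right)} = - \frac{479669}{-76856 + 229 \left(6 + 2 i \sqrt{35}\right)} = - \frac{479669}{-76856 + \left(1374 + 458 i \sqrt{35}\right)} = - \frac{479669}{-75482 + 458 i \sqrt{35}}$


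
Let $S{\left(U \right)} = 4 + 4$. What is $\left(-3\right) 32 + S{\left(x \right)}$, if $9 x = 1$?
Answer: $-88$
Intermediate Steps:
$x = \frac{1}{9}$ ($x = \frac{1}{9} \cdot 1 = \frac{1}{9} \approx 0.11111$)
$S{\left(U \right)} = 8$
$\left(-3\right) 32 + S{\left(x \right)} = \left(-3\right) 32 + 8 = -96 + 8 = -88$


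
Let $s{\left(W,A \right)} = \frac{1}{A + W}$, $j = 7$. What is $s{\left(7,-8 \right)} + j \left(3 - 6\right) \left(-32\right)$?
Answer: $671$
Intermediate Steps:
$s{\left(7,-8 \right)} + j \left(3 - 6\right) \left(-32\right) = \frac{1}{-8 + 7} + 7 \left(3 - 6\right) \left(-32\right) = \frac{1}{-1} + 7 \left(-3\right) \left(-32\right) = -1 - -672 = -1 + 672 = 671$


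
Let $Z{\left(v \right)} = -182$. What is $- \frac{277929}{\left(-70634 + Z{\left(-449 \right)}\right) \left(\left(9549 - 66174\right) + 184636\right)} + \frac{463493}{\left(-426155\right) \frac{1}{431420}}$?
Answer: $- \frac{362536829266095837113}{772638360391456} \approx -4.6922 \cdot 10^{5}$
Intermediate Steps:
$- \frac{277929}{\left(-70634 + Z{\left(-449 \right)}\right) \left(\left(9549 - 66174\right) + 184636\right)} + \frac{463493}{\left(-426155\right) \frac{1}{431420}} = - \frac{277929}{\left(-70634 - 182\right) \left(\left(9549 - 66174\right) + 184636\right)} + \frac{463493}{\left(-426155\right) \frac{1}{431420}} = - \frac{277929}{\left(-70816\right) \left(-56625 + 184636\right)} + \frac{463493}{\left(-426155\right) \frac{1}{431420}} = - \frac{277929}{\left(-70816\right) 128011} + \frac{463493}{- \frac{85231}{86284}} = - \frac{277929}{-9065226976} + 463493 \left(- \frac{86284}{85231}\right) = \left(-277929\right) \left(- \frac{1}{9065226976}\right) - \frac{39992030012}{85231} = \frac{277929}{9065226976} - \frac{39992030012}{85231} = - \frac{362536829266095837113}{772638360391456}$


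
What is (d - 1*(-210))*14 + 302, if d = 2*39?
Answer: 4334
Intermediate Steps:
d = 78
(d - 1*(-210))*14 + 302 = (78 - 1*(-210))*14 + 302 = (78 + 210)*14 + 302 = 288*14 + 302 = 4032 + 302 = 4334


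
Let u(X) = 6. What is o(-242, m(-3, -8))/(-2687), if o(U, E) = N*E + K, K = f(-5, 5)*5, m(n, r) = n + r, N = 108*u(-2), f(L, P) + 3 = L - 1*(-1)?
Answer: 7163/2687 ≈ 2.6658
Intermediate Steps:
f(L, P) = -2 + L (f(L, P) = -3 + (L - 1*(-1)) = -3 + (L + 1) = -3 + (1 + L) = -2 + L)
N = 648 (N = 108*6 = 648)
K = -35 (K = (-2 - 5)*5 = -7*5 = -35)
o(U, E) = -35 + 648*E (o(U, E) = 648*E - 35 = -35 + 648*E)
o(-242, m(-3, -8))/(-2687) = (-35 + 648*(-3 - 8))/(-2687) = (-35 + 648*(-11))*(-1/2687) = (-35 - 7128)*(-1/2687) = -7163*(-1/2687) = 7163/2687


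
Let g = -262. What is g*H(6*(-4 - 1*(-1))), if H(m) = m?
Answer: 4716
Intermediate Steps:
g*H(6*(-4 - 1*(-1))) = -1572*(-4 - 1*(-1)) = -1572*(-4 + 1) = -1572*(-3) = -262*(-18) = 4716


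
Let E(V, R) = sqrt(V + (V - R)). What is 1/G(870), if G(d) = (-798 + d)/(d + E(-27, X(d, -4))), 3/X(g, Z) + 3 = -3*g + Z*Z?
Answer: 145/12 + I*sqrt(7432455)/26712 ≈ 12.083 + 0.10206*I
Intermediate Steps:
X(g, Z) = 3/(-3 + Z**2 - 3*g) (X(g, Z) = 3/(-3 + (-3*g + Z*Z)) = 3/(-3 + (-3*g + Z**2)) = 3/(-3 + (Z**2 - 3*g)) = 3/(-3 + Z**2 - 3*g))
E(V, R) = sqrt(-R + 2*V)
G(d) = (-798 + d)/(d + sqrt(-54 + 3/(-13 + 3*d))) (G(d) = (-798 + d)/(d + sqrt(-(-3)/(3 - 1*(-4)**2 + 3*d) + 2*(-27))) = (-798 + d)/(d + sqrt(-(-3)/(3 - 1*16 + 3*d) - 54)) = (-798 + d)/(d + sqrt(-(-3)/(3 - 16 + 3*d) - 54)) = (-798 + d)/(d + sqrt(-(-3)/(-13 + 3*d) - 54)) = (-798 + d)/(d + sqrt(3/(-13 + 3*d) - 54)) = (-798 + d)/(d + sqrt(-54 + 3/(-13 + 3*d))))
1/G(870) = 1/((-798 + 870)/(870 + sqrt(3)*sqrt((235 - 54*870)/(-13 + 3*870)))) = 1/(72/(870 + sqrt(3)*sqrt((235 - 46980)/(-13 + 2610)))) = 1/(72/(870 + sqrt(3)*sqrt(-46745/2597))) = 1/(72/(870 + sqrt(3)*(I*sqrt(2477485)/371))) = 1/(72/(870 + I*sqrt(7432455)/371)) = 145/12 + I*sqrt(7432455)/26712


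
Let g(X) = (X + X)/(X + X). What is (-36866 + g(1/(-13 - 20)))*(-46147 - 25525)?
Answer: 2642188280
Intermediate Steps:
g(X) = 1 (g(X) = (2*X)/((2*X)) = (2*X)*(1/(2*X)) = 1)
(-36866 + g(1/(-13 - 20)))*(-46147 - 25525) = (-36866 + 1)*(-46147 - 25525) = -36865*(-71672) = 2642188280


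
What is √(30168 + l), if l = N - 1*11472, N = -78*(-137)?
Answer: √29382 ≈ 171.41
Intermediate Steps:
N = 10686
l = -786 (l = 10686 - 1*11472 = 10686 - 11472 = -786)
√(30168 + l) = √(30168 - 786) = √29382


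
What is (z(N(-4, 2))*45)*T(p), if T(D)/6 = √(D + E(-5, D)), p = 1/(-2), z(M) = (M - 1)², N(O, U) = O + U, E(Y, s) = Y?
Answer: 1215*I*√22 ≈ 5698.9*I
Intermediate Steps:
z(M) = (-1 + M)²
p = -½ (p = 1*(-½) = -½ ≈ -0.50000)
T(D) = 6*√(-5 + D) (T(D) = 6*√(D - 5) = 6*√(-5 + D))
(z(N(-4, 2))*45)*T(p) = ((-1 + (-4 + 2))²*45)*(6*√(-5 - ½)) = ((-1 - 2)²*45)*(6*√(-11/2)) = ((-3)²*45)*(6*(I*√22/2)) = (9*45)*(3*I*√22) = 405*(3*I*√22) = 1215*I*√22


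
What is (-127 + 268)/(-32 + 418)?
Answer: 141/386 ≈ 0.36528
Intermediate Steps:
(-127 + 268)/(-32 + 418) = 141/386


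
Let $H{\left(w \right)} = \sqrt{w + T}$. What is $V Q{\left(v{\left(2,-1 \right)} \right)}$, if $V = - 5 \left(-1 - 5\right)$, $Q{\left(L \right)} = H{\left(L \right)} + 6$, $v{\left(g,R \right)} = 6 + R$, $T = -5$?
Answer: $180$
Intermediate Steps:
$H{\left(w \right)} = \sqrt{-5 + w}$ ($H{\left(w \right)} = \sqrt{w - 5} = \sqrt{-5 + w}$)
$Q{\left(L \right)} = 6 + \sqrt{-5 + L}$ ($Q{\left(L \right)} = \sqrt{-5 + L} + 6 = 6 + \sqrt{-5 + L}$)
$V = 30$ ($V = \left(-5\right) \left(-6\right) = 30$)
$V Q{\left(v{\left(2,-1 \right)} \right)} = 30 \left(6 + \sqrt{-5 + \left(6 - 1\right)}\right) = 30 \left(6 + \sqrt{-5 + 5}\right) = 30 \left(6 + \sqrt{0}\right) = 30 \left(6 + 0\right) = 30 \cdot 6 = 180$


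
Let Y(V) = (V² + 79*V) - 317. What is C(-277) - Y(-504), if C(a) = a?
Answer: -214160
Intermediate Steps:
Y(V) = -317 + V² + 79*V
C(-277) - Y(-504) = -277 - (-317 + (-504)² + 79*(-504)) = -277 - (-317 + 254016 - 39816) = -277 - 1*213883 = -277 - 213883 = -214160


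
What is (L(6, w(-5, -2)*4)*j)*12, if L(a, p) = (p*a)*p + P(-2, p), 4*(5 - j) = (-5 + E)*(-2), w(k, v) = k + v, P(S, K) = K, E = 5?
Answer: 280560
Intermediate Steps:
j = 5 (j = 5 - (-5 + 5)*(-2)/4 = 5 - 0*(-2) = 5 - 1/4*0 = 5 + 0 = 5)
L(a, p) = p + a*p**2 (L(a, p) = (p*a)*p + p = (a*p)*p + p = a*p**2 + p = p + a*p**2)
(L(6, w(-5, -2)*4)*j)*12 = ((((-5 - 2)*4)*(1 + 6*((-5 - 2)*4)))*5)*12 = (((-7*4)*(1 + 6*(-7*4)))*5)*12 = (-28*(1 + 6*(-28))*5)*12 = (-28*(1 - 168)*5)*12 = (-28*(-167)*5)*12 = (4676*5)*12 = 23380*12 = 280560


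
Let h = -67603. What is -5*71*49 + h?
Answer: -84998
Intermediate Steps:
-5*71*49 + h = -5*71*49 - 67603 = -355*49 - 67603 = -17395 - 67603 = -84998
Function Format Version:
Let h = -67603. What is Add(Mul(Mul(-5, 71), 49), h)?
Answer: -84998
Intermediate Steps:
Add(Mul(Mul(-5, 71), 49), h) = Add(Mul(Mul(-5, 71), 49), -67603) = Add(Mul(-355, 49), -67603) = Add(-17395, -67603) = -84998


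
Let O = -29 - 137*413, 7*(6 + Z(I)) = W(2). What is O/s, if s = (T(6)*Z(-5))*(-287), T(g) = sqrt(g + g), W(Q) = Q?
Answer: -1887*sqrt(3)/328 ≈ -9.9646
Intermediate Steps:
Z(I) = -40/7 (Z(I) = -6 + (1/7)*2 = -6 + 2/7 = -40/7)
T(g) = sqrt(2)*sqrt(g) (T(g) = sqrt(2*g) = sqrt(2)*sqrt(g))
s = 3280*sqrt(3) (s = ((sqrt(2)*sqrt(6))*(-40/7))*(-287) = ((2*sqrt(3))*(-40/7))*(-287) = -80*sqrt(3)/7*(-287) = 3280*sqrt(3) ≈ 5681.1)
O = -56610 (O = -29 - 56581 = -56610)
O/s = -56610*sqrt(3)/9840 = -1887*sqrt(3)/328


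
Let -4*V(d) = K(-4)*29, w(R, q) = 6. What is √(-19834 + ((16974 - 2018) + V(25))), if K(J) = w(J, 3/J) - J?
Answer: I*√19802/2 ≈ 70.36*I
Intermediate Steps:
K(J) = 6 - J
V(d) = -145/2 (V(d) = -(6 - 1*(-4))*29/4 = -(6 + 4)*29/4 = -5*29/2 = -¼*290 = -145/2)
√(-19834 + ((16974 - 2018) + V(25))) = √(-19834 + ((16974 - 2018) - 145/2)) = √(-19834 + (14956 - 145/2)) = √(-19834 + 29767/2) = √(-9901/2) = I*√19802/2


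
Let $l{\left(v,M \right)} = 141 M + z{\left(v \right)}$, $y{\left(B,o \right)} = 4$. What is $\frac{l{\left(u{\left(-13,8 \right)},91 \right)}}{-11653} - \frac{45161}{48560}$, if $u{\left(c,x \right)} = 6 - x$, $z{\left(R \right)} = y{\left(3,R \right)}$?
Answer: $- \frac{1149528733}{565869680} \approx -2.0314$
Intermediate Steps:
$z{\left(R \right)} = 4$
$l{\left(v,M \right)} = 4 + 141 M$ ($l{\left(v,M \right)} = 141 M + 4 = 4 + 141 M$)
$\frac{l{\left(u{\left(-13,8 \right)},91 \right)}}{-11653} - \frac{45161}{48560} = \frac{4 + 141 \cdot 91}{-11653} - \frac{45161}{48560} = \left(4 + 12831\right) \left(- \frac{1}{11653}\right) - \frac{45161}{48560} = 12835 \left(- \frac{1}{11653}\right) - \frac{45161}{48560} = - \frac{12835}{11653} - \frac{45161}{48560} = - \frac{1149528733}{565869680}$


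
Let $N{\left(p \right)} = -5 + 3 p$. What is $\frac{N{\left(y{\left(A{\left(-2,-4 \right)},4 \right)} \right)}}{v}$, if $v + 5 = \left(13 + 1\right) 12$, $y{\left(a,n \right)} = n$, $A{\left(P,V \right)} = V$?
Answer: $\frac{7}{163} \approx 0.042945$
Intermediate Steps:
$v = 163$ ($v = -5 + \left(13 + 1\right) 12 = -5 + 14 \cdot 12 = -5 + 168 = 163$)
$\frac{N{\left(y{\left(A{\left(-2,-4 \right)},4 \right)} \right)}}{v} = \frac{-5 + 3 \cdot 4}{163} = \left(-5 + 12\right) \frac{1}{163} = 7 \cdot \frac{1}{163} = \frac{7}{163}$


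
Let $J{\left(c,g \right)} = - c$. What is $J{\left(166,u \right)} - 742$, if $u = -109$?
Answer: $-908$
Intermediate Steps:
$J{\left(166,u \right)} - 742 = \left(-1\right) 166 - 742 = -166 - 742 = -908$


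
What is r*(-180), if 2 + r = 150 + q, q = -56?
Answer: -16560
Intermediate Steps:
r = 92 (r = -2 + (150 - 56) = -2 + 94 = 92)
r*(-180) = 92*(-180) = -16560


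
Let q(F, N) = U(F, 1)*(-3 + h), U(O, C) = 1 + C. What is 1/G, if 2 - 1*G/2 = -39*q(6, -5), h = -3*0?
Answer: -1/464 ≈ -0.0021552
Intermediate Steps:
h = 0
q(F, N) = -6 (q(F, N) = (1 + 1)*(-3 + 0) = 2*(-3) = -6)
G = -464 (G = 4 - (-2)*39*(-6) = 4 - (-2)*(-234) = 4 - 2*234 = 4 - 468 = -464)
1/G = 1/(-464) = -1/464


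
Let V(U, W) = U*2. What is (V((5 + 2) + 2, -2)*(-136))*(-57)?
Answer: 139536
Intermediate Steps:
V(U, W) = 2*U
(V((5 + 2) + 2, -2)*(-136))*(-57) = ((2*((5 + 2) + 2))*(-136))*(-57) = ((2*(7 + 2))*(-136))*(-57) = ((2*9)*(-136))*(-57) = (18*(-136))*(-57) = -2448*(-57) = 139536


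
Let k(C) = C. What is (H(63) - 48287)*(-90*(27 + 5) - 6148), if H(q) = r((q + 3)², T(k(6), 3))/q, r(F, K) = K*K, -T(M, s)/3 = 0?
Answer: 435935036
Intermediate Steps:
T(M, s) = 0 (T(M, s) = -3*0 = 0)
r(F, K) = K²
H(q) = 0 (H(q) = 0²/q = 0/q = 0)
(H(63) - 48287)*(-90*(27 + 5) - 6148) = (0 - 48287)*(-90*(27 + 5) - 6148) = -48287*(-90*32 - 6148) = -48287*(-2880 - 6148) = -48287*(-9028) = 435935036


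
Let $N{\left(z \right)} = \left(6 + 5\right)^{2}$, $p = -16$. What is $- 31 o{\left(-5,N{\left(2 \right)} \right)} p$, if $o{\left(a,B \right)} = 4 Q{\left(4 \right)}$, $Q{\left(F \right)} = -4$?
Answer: $-7936$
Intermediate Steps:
$N{\left(z \right)} = 121$ ($N{\left(z \right)} = 11^{2} = 121$)
$o{\left(a,B \right)} = -16$ ($o{\left(a,B \right)} = 4 \left(-4\right) = -16$)
$- 31 o{\left(-5,N{\left(2 \right)} \right)} p = \left(-31\right) \left(-16\right) \left(-16\right) = 496 \left(-16\right) = -7936$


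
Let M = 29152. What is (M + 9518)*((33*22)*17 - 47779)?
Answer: -1370348790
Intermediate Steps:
(M + 9518)*((33*22)*17 - 47779) = (29152 + 9518)*((33*22)*17 - 47779) = 38670*(726*17 - 47779) = 38670*(12342 - 47779) = 38670*(-35437) = -1370348790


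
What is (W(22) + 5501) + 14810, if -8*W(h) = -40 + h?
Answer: 81253/4 ≈ 20313.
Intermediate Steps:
W(h) = 5 - h/8 (W(h) = -(-40 + h)/8 = 5 - h/8)
(W(22) + 5501) + 14810 = ((5 - ⅛*22) + 5501) + 14810 = ((5 - 11/4) + 5501) + 14810 = (9/4 + 5501) + 14810 = 22013/4 + 14810 = 81253/4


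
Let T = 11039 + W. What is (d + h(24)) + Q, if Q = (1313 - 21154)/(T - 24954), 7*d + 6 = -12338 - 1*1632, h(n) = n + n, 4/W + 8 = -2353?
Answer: -447791358953/229973233 ≈ -1947.1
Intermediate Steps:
W = -4/2361 (W = 4/(-8 - 2353) = 4/(-2361) = 4*(-1/2361) = -4/2361 ≈ -0.0016942)
h(n) = 2*n
d = -13976/7 (d = -6/7 + (-12338 - 1*1632)/7 = -6/7 + (-12338 - 1632)/7 = -6/7 + (⅐)*(-13970) = -6/7 - 13970/7 = -13976/7 ≈ -1996.6)
T = 26063075/2361 (T = 11039 - 4/2361 = 26063075/2361 ≈ 11039.)
Q = 46844601/32853319 (Q = (1313 - 21154)/(26063075/2361 - 24954) = -19841/(-32853319/2361) = -19841*(-2361/32853319) = 46844601/32853319 ≈ 1.4259)
(d + h(24)) + Q = (-13976/7 + 2*24) + 46844601/32853319 = (-13976/7 + 48) + 46844601/32853319 = -13640/7 + 46844601/32853319 = -447791358953/229973233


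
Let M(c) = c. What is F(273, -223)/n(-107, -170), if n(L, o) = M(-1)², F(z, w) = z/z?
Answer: 1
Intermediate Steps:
F(z, w) = 1
n(L, o) = 1 (n(L, o) = (-1)² = 1)
F(273, -223)/n(-107, -170) = 1/1 = 1*1 = 1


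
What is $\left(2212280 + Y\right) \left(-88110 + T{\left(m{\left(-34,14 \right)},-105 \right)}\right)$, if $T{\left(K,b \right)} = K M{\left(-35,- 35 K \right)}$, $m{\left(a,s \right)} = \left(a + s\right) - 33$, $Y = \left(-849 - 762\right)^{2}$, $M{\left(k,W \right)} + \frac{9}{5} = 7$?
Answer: $- \frac{2124613494728}{5} \approx -4.2492 \cdot 10^{11}$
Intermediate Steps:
$M{\left(k,W \right)} = \frac{26}{5}$ ($M{\left(k,W \right)} = - \frac{9}{5} + 7 = \frac{26}{5}$)
$Y = 2595321$ ($Y = \left(-1611\right)^{2} = 2595321$)
$m{\left(a,s \right)} = -33 + a + s$
$T{\left(K,b \right)} = \frac{26 K}{5}$ ($T{\left(K,b \right)} = K \frac{26}{5} = \frac{26 K}{5}$)
$\left(2212280 + Y\right) \left(-88110 + T{\left(m{\left(-34,14 \right)},-105 \right)}\right) = \left(2212280 + 2595321\right) \left(-88110 + \frac{26 \left(-33 - 34 + 14\right)}{5}\right) = 4807601 \left(-88110 + \frac{26}{5} \left(-53\right)\right) = 4807601 \left(-88110 - \frac{1378}{5}\right) = 4807601 \left(- \frac{441928}{5}\right) = - \frac{2124613494728}{5}$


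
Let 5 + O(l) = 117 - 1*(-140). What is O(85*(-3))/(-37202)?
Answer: -126/18601 ≈ -0.0067738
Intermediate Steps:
O(l) = 252 (O(l) = -5 + (117 - 1*(-140)) = -5 + (117 + 140) = -5 + 257 = 252)
O(85*(-3))/(-37202) = 252/(-37202) = 252*(-1/37202) = -126/18601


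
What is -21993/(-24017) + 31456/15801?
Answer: 1102990145/379492617 ≈ 2.9065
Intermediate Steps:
-21993/(-24017) + 31456/15801 = -21993*(-1/24017) + 31456*(1/15801) = 21993/24017 + 31456/15801 = 1102990145/379492617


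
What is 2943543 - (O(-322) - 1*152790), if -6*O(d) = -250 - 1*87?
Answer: 18577661/6 ≈ 3.0963e+6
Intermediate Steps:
O(d) = 337/6 (O(d) = -(-250 - 1*87)/6 = -(-250 - 87)/6 = -⅙*(-337) = 337/6)
2943543 - (O(-322) - 1*152790) = 2943543 - (337/6 - 1*152790) = 2943543 - (337/6 - 152790) = 2943543 - 1*(-916403/6) = 2943543 + 916403/6 = 18577661/6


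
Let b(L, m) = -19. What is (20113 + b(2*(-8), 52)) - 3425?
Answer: 16669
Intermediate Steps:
(20113 + b(2*(-8), 52)) - 3425 = (20113 - 19) - 3425 = 20094 - 3425 = 16669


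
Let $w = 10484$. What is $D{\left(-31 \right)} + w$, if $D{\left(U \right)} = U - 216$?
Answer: $10237$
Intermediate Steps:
$D{\left(U \right)} = -216 + U$ ($D{\left(U \right)} = U - 216 = -216 + U$)
$D{\left(-31 \right)} + w = \left(-216 - 31\right) + 10484 = -247 + 10484 = 10237$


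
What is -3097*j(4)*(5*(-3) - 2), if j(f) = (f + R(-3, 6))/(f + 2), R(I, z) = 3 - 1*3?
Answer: 105298/3 ≈ 35099.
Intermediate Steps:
R(I, z) = 0 (R(I, z) = 3 - 3 = 0)
j(f) = f/(2 + f) (j(f) = (f + 0)/(f + 2) = f/(2 + f))
-3097*j(4)*(5*(-3) - 2) = -3097*4/(2 + 4)*(5*(-3) - 2) = -3097*4/6*(-15 - 2) = -3097*4*(1/6)*(-17) = -6194*(-17)/3 = -3097*(-34/3) = 105298/3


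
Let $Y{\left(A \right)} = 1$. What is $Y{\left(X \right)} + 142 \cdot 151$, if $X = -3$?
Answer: $21443$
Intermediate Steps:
$Y{\left(X \right)} + 142 \cdot 151 = 1 + 142 \cdot 151 = 1 + 21442 = 21443$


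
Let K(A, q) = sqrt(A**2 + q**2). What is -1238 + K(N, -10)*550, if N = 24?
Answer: 13062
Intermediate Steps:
-1238 + K(N, -10)*550 = -1238 + sqrt(24**2 + (-10)**2)*550 = -1238 + sqrt(576 + 100)*550 = -1238 + sqrt(676)*550 = -1238 + 26*550 = -1238 + 14300 = 13062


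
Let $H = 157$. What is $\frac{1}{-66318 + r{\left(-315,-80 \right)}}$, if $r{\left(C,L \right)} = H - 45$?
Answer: $- \frac{1}{66206} \approx -1.5104 \cdot 10^{-5}$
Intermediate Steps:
$r{\left(C,L \right)} = 112$ ($r{\left(C,L \right)} = 157 - 45 = 112$)
$\frac{1}{-66318 + r{\left(-315,-80 \right)}} = \frac{1}{-66318 + 112} = \frac{1}{-66206} = - \frac{1}{66206}$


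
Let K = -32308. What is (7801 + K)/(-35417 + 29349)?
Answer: 24507/6068 ≈ 4.0387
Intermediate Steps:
(7801 + K)/(-35417 + 29349) = (7801 - 32308)/(-35417 + 29349) = -24507/(-6068) = -24507*(-1/6068) = 24507/6068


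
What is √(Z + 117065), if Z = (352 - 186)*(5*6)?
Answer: √122045 ≈ 349.35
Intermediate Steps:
Z = 4980 (Z = 166*30 = 4980)
√(Z + 117065) = √(4980 + 117065) = √122045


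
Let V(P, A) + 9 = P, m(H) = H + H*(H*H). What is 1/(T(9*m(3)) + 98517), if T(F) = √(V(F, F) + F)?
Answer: 32839/3235199586 - √59/3235199586 ≈ 1.0148e-5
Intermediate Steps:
m(H) = H + H³ (m(H) = H + H*H² = H + H³)
V(P, A) = -9 + P
T(F) = √(-9 + 2*F) (T(F) = √((-9 + F) + F) = √(-9 + 2*F))
1/(T(9*m(3)) + 98517) = 1/(√(-9 + 2*(9*(3 + 3³))) + 98517) = 1/(√(-9 + 2*(9*(3 + 27))) + 98517) = 1/(√(-9 + 2*(9*30)) + 98517) = 1/(√(-9 + 2*270) + 98517) = 1/(√(-9 + 540) + 98517) = 1/(√531 + 98517) = 1/(3*√59 + 98517) = 1/(98517 + 3*√59)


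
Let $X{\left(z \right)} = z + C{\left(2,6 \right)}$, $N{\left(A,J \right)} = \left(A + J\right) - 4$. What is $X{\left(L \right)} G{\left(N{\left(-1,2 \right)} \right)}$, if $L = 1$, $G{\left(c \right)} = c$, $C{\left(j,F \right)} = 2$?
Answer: $-9$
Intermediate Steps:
$N{\left(A,J \right)} = -4 + A + J$
$X{\left(z \right)} = 2 + z$ ($X{\left(z \right)} = z + 2 = 2 + z$)
$X{\left(L \right)} G{\left(N{\left(-1,2 \right)} \right)} = \left(2 + 1\right) \left(-4 - 1 + 2\right) = 3 \left(-3\right) = -9$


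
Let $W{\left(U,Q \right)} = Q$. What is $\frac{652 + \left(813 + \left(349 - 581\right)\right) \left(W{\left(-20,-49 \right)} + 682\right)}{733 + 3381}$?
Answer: $\frac{368425}{4114} \approx 89.554$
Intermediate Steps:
$\frac{652 + \left(813 + \left(349 - 581\right)\right) \left(W{\left(-20,-49 \right)} + 682\right)}{733 + 3381} = \frac{652 + \left(813 + \left(349 - 581\right)\right) \left(-49 + 682\right)}{733 + 3381} = \frac{652 + \left(813 + \left(349 - 581\right)\right) 633}{4114} = \left(652 + \left(813 - 232\right) 633\right) \frac{1}{4114} = \left(652 + 581 \cdot 633\right) \frac{1}{4114} = \left(652 + 367773\right) \frac{1}{4114} = 368425 \cdot \frac{1}{4114} = \frac{368425}{4114}$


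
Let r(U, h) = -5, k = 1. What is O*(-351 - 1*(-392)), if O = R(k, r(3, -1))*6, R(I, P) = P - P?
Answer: 0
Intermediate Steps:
R(I, P) = 0
O = 0 (O = 0*6 = 0)
O*(-351 - 1*(-392)) = 0*(-351 - 1*(-392)) = 0*(-351 + 392) = 0*41 = 0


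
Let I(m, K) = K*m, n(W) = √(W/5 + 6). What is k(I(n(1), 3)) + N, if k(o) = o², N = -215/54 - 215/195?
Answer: 178013/3510 ≈ 50.716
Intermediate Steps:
N = -3569/702 (N = -215*1/54 - 215*1/195 = -215/54 - 43/39 = -3569/702 ≈ -5.0840)
n(W) = √(6 + W/5) (n(W) = √(W*(⅕) + 6) = √(W/5 + 6) = √(6 + W/5))
k(I(n(1), 3)) + N = (3*(√(150 + 5*1)/5))² - 3569/702 = (3*(√(150 + 5)/5))² - 3569/702 = (3*(√155/5))² - 3569/702 = (3*√155/5)² - 3569/702 = 279/5 - 3569/702 = 178013/3510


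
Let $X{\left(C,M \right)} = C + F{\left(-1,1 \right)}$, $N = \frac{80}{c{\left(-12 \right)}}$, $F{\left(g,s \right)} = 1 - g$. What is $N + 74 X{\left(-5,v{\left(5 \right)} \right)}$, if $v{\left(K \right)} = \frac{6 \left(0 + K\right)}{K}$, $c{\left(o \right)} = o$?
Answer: $- \frac{686}{3} \approx -228.67$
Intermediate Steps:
$v{\left(K \right)} = 6$ ($v{\left(K \right)} = \frac{6 K}{K} = 6$)
$N = - \frac{20}{3}$ ($N = \frac{80}{-12} = 80 \left(- \frac{1}{12}\right) = - \frac{20}{3} \approx -6.6667$)
$X{\left(C,M \right)} = 2 + C$ ($X{\left(C,M \right)} = C + \left(1 - -1\right) = C + \left(1 + 1\right) = C + 2 = 2 + C$)
$N + 74 X{\left(-5,v{\left(5 \right)} \right)} = - \frac{20}{3} + 74 \left(2 - 5\right) = - \frac{20}{3} + 74 \left(-3\right) = - \frac{20}{3} - 222 = - \frac{686}{3}$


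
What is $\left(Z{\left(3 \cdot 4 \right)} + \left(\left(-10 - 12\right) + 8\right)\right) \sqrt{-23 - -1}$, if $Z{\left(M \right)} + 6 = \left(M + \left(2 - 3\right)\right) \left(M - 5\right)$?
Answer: $57 i \sqrt{22} \approx 267.35 i$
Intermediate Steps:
$Z{\left(M \right)} = -6 + \left(-1 + M\right) \left(-5 + M\right)$ ($Z{\left(M \right)} = -6 + \left(M + \left(2 - 3\right)\right) \left(M - 5\right) = -6 + \left(M - 1\right) \left(-5 + M\right) = -6 + \left(-1 + M\right) \left(-5 + M\right)$)
$\left(Z{\left(3 \cdot 4 \right)} + \left(\left(-10 - 12\right) + 8\right)\right) \sqrt{-23 - -1} = \left(\left(-1 + \left(3 \cdot 4\right)^{2} - 6 \cdot 3 \cdot 4\right) + \left(\left(-10 - 12\right) + 8\right)\right) \sqrt{-23 - -1} = \left(\left(-1 + 12^{2} - 72\right) + \left(-22 + 8\right)\right) \sqrt{-23 + \left(-7 + 8\right)} = \left(\left(-1 + 144 - 72\right) - 14\right) \sqrt{-23 + 1} = \left(71 - 14\right) \sqrt{-22} = 57 i \sqrt{22}$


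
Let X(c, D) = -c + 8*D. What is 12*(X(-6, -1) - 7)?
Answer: -108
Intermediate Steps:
12*(X(-6, -1) - 7) = 12*((-1*(-6) + 8*(-1)) - 7) = 12*((6 - 8) - 7) = 12*(-2 - 7) = 12*(-9) = -108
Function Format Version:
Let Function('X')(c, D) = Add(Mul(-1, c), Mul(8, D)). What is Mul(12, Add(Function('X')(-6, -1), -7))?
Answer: -108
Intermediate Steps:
Mul(12, Add(Function('X')(-6, -1), -7)) = Mul(12, Add(Add(Mul(-1, -6), Mul(8, -1)), -7)) = Mul(12, Add(Add(6, -8), -7)) = Mul(12, Add(-2, -7)) = Mul(12, -9) = -108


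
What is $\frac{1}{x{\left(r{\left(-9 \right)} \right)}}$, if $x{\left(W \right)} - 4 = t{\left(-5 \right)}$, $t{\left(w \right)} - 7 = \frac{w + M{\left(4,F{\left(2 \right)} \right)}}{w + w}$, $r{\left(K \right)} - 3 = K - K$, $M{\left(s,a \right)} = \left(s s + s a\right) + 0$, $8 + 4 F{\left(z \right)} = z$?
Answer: $\frac{2}{21} \approx 0.095238$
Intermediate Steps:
$F{\left(z \right)} = -2 + \frac{z}{4}$
$M{\left(s,a \right)} = s^{2} + a s$ ($M{\left(s,a \right)} = \left(s^{2} + a s\right) + 0 = s^{2} + a s$)
$r{\left(K \right)} = 3$ ($r{\left(K \right)} = 3 + \left(K - K\right) = 3 + 0 = 3$)
$t{\left(w \right)} = 7 + \frac{10 + w}{2 w}$ ($t{\left(w \right)} = 7 + \frac{w + 4 \left(\left(-2 + \frac{1}{4} \cdot 2\right) + 4\right)}{w + w} = 7 + \frac{w + 4 \left(\left(-2 + \frac{1}{2}\right) + 4\right)}{2 w} = 7 + \left(w + 4 \left(- \frac{3}{2} + 4\right)\right) \frac{1}{2 w} = 7 + \left(w + 4 \cdot \frac{5}{2}\right) \frac{1}{2 w} = 7 + \left(w + 10\right) \frac{1}{2 w} = 7 + \left(10 + w\right) \frac{1}{2 w} = 7 + \frac{10 + w}{2 w}$)
$x{\left(W \right)} = \frac{21}{2}$ ($x{\left(W \right)} = 4 + \left(\frac{15}{2} + \frac{5}{-5}\right) = 4 + \left(\frac{15}{2} + 5 \left(- \frac{1}{5}\right)\right) = 4 + \left(\frac{15}{2} - 1\right) = 4 + \frac{13}{2} = \frac{21}{2}$)
$\frac{1}{x{\left(r{\left(-9 \right)} \right)}} = \frac{1}{\frac{21}{2}} = \frac{2}{21}$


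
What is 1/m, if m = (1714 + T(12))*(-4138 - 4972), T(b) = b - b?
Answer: -1/15614540 ≈ -6.4043e-8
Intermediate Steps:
T(b) = 0
m = -15614540 (m = (1714 + 0)*(-4138 - 4972) = 1714*(-9110) = -15614540)
1/m = 1/(-15614540) = -1/15614540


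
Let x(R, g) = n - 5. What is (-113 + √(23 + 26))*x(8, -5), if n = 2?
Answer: 318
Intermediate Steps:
x(R, g) = -3 (x(R, g) = 2 - 5 = -3)
(-113 + √(23 + 26))*x(8, -5) = (-113 + √(23 + 26))*(-3) = (-113 + √49)*(-3) = (-113 + 7)*(-3) = -106*(-3) = 318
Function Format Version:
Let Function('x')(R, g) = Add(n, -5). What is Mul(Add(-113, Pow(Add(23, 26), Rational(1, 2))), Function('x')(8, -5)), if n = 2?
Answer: 318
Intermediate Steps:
Function('x')(R, g) = -3 (Function('x')(R, g) = Add(2, -5) = -3)
Mul(Add(-113, Pow(Add(23, 26), Rational(1, 2))), Function('x')(8, -5)) = Mul(Add(-113, Pow(Add(23, 26), Rational(1, 2))), -3) = Mul(Add(-113, Pow(49, Rational(1, 2))), -3) = Mul(Add(-113, 7), -3) = Mul(-106, -3) = 318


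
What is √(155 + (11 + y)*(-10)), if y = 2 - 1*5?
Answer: 5*√3 ≈ 8.6602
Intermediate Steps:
y = -3 (y = 2 - 5 = -3)
√(155 + (11 + y)*(-10)) = √(155 + (11 - 3)*(-10)) = √(155 + 8*(-10)) = √(155 - 80) = √75 = 5*√3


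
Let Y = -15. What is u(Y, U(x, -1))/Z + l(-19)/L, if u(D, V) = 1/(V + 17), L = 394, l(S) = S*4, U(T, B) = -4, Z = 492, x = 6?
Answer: -242851/1260012 ≈ -0.19274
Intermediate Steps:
l(S) = 4*S
u(D, V) = 1/(17 + V)
u(Y, U(x, -1))/Z + l(-19)/L = 1/((17 - 4)*492) + (4*(-19))/394 = (1/492)/13 - 76*1/394 = (1/13)*(1/492) - 38/197 = 1/6396 - 38/197 = -242851/1260012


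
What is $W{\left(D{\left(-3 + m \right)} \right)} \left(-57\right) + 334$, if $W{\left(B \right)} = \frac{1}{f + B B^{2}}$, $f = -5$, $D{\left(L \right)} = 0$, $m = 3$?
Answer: $\frac{1727}{5} \approx 345.4$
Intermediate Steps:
$W{\left(B \right)} = \frac{1}{-5 + B^{3}}$ ($W{\left(B \right)} = \frac{1}{-5 + B B^{2}} = \frac{1}{-5 + B^{3}}$)
$W{\left(D{\left(-3 + m \right)} \right)} \left(-57\right) + 334 = \frac{1}{-5 + 0^{3}} \left(-57\right) + 334 = \frac{1}{-5 + 0} \left(-57\right) + 334 = \frac{1}{-5} \left(-57\right) + 334 = \left(- \frac{1}{5}\right) \left(-57\right) + 334 = \frac{57}{5} + 334 = \frac{1727}{5}$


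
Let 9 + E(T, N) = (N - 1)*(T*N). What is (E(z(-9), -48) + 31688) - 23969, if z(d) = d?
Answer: -13458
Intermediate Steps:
E(T, N) = -9 + N*T*(-1 + N) (E(T, N) = -9 + (N - 1)*(T*N) = -9 + (-1 + N)*(N*T) = -9 + N*T*(-1 + N))
(E(z(-9), -48) + 31688) - 23969 = ((-9 - 9*(-48)² - 1*(-48)*(-9)) + 31688) - 23969 = ((-9 - 9*2304 - 432) + 31688) - 23969 = ((-9 - 20736 - 432) + 31688) - 23969 = (-21177 + 31688) - 23969 = 10511 - 23969 = -13458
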